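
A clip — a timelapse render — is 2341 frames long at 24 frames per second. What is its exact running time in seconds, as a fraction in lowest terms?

2341/24 seconds

Running time = 2341 ÷ (24) = 2341 × 1/24 = 2341/24 s.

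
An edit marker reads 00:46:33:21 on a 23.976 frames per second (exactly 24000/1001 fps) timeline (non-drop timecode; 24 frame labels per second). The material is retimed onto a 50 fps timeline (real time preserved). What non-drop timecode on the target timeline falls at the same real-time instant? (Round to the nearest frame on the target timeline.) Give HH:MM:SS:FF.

00:46:36:33

Source frame index: (0×3600 + 46×60 + 33) × 24 + 21 = 67053.
Real time: 67053 / (24000/1001) = 22373351/8000 s.
Target frame: (22373351/8000) × (50) = 22373351/160 ≈ 139833.444 → 139833.
At 50 labels/s: frame 139833 → 00:46:36:33.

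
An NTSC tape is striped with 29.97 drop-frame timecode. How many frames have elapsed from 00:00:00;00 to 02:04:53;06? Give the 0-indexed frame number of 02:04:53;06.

224572

As if non-drop at 30 labels/s: (2 × 3600 + 4 × 60 + 53) × 30 + 6 = 224796.
Minute boundaries passed: 124; those not divisible by 10: 124 − 12 = 112; dropped labels = 2 × 112 = 224.
Actual frame index = 224796 − 224 = 224572.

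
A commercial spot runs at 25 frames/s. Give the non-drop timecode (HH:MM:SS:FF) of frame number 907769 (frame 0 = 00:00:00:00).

10:05:10:19

907769 ÷ 25 = 36310 full seconds, remainder 19 frames.
36310 s = 10 h 5 min 10 s.
Timecode: 10:05:10:19.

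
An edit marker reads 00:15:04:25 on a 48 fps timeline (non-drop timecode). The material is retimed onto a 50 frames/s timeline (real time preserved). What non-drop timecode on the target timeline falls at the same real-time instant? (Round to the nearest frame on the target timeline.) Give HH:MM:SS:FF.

00:15:04:26

Source frame index: (0×3600 + 15×60 + 4) × 48 + 25 = 43417.
Real time: 43417 / (48) = 43417/48 s.
Target frame: (43417/48) × (50) = 1085425/24 ≈ 45226.042 → 45226.
At 50 labels/s: frame 45226 → 00:15:04:26.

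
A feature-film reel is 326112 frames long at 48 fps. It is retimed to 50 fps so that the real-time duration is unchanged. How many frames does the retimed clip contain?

339700 frames

Target frames = source frames × (target rate / source rate) = 326112 × (50)/(48) = 326112 × 25/24 = 339700.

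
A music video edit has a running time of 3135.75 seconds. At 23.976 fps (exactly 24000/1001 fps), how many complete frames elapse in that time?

75182 frames

Frames = 3135.75 × 24000/1001 = 75258000/1001 ≈ 75182.8172.
Complete frames: 75182.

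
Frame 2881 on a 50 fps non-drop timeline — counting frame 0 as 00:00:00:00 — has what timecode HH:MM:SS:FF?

2881 ÷ 50 = 57 full seconds, remainder 31 frames.
57 s = 0 h 0 min 57 s.
Timecode: 00:00:57:31.

00:00:57:31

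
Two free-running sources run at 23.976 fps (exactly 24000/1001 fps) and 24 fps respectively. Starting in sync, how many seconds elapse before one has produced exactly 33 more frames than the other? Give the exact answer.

The gap grows by |24 − 24000/1001| = 24/1001 frames per second.
Time for a 33-frame gap: 33 ÷ (24/1001) = 1376.375 s.

1376.375 seconds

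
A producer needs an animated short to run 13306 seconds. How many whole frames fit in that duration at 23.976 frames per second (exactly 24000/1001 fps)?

Frames = 13306 × 24000/1001 = 319344000/1001 ≈ 319024.9750.
Complete frames: 319024.

319024 frames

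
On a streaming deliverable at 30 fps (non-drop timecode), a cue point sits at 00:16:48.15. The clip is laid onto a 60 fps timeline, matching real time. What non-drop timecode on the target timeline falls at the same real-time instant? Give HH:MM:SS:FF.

Source frame index: (0×3600 + 16×60 + 48) × 30 + 15 = 30255.
Real time: 30255 / (30) = 2017/2 s.
Target frame: (2017/2) × (60) = 60510.
At 60 labels/s: frame 60510 → 00:16:48:30.

00:16:48:30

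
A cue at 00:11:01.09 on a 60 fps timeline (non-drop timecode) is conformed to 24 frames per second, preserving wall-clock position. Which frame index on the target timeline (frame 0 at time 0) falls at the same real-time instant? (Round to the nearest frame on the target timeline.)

Source frame index: (0×3600 + 11×60 + 1) × 60 + 9 = 39669.
Real time: 39669 / (60) = 13223/20 s.
Target frame: (13223/20) × (24) = 79338/5 ≈ 15867.600 → 15868.

frame 15868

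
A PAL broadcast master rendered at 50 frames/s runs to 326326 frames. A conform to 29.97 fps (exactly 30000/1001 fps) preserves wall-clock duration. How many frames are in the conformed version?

Target frames = source frames × (target rate / source rate) = 326326 × (30000/1001)/(50) = 326326 × 600/1001 = 195600.

195600 frames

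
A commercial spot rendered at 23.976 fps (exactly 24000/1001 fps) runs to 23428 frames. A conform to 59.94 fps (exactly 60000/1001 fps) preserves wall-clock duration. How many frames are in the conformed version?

58570 frames

Target frames = source frames × (target rate / source rate) = 23428 × (60000/1001)/(24000/1001) = 23428 × 5/2 = 58570.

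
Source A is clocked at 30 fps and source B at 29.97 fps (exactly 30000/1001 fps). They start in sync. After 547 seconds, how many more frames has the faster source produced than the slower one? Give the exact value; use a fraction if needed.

16410/1001 frames

A emits 30 × 547 = 16410 frames; B emits 30000/1001 × 547 = 16410000/1001.
Difference = 16410/1001 frames (≈ 16.3936); B is behind A.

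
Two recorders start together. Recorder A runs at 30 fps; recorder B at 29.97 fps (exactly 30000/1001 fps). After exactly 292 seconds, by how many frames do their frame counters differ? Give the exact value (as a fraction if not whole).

8760/1001 frames

A emits 30 × 292 = 8760 frames; B emits 30000/1001 × 292 = 8760000/1001.
Difference = 8760/1001 frames (≈ 8.7512); B is behind A.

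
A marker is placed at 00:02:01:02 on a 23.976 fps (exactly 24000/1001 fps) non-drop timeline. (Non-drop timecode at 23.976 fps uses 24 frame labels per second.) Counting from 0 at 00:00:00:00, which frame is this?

frame 2906

Total seconds to the label: (0 × 3600 + 2 × 60 + 1) = 121.
Frame index = 121 × 24 + 2 = 2906.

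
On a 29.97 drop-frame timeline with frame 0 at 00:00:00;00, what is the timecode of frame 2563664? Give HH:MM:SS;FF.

Ten DF minutes hold 17982 frames, so frame 2563664 lies in block 142 (frames 2553444–2571425) with 10220 frames into that block.
The block's first minute is 1800 frames and the rest 1798 each; 10220 frames reaches minute 5, so 142 × 18 + 5 × 2 = 2566 labels have been skipped so far.
Adding those back, label number 2563664 + 2566 = 2566230 at 30 labels/s is 85541 s + 0 f = 23 h 45 min 41 s frame 0, i.e. 23:45:41;00.

23:45:41;00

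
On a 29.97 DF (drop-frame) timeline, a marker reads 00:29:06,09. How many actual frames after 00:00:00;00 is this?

52335

Complete 10-minute blocks: 2, each 17982 frames → 35964.
Remaining 9 whole minutes in the current block: 1800 + 8 × 1798 = 16184 frames.
Within the current minute: 6 × 30 + 9 − 2 = 187 (labels ;00/;01 skipped at this minute). Total = 35964 + 16184 + 187 = 52335.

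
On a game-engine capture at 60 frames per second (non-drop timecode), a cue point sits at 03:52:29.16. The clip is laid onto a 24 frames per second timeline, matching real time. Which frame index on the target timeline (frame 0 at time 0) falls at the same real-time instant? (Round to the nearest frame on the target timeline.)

Source frame index: (3×3600 + 52×60 + 29) × 60 + 16 = 836956.
Real time: 836956 / (60) = 209239/15 s.
Target frame: (209239/15) × (24) = 1673912/5 ≈ 334782.400 → 334782.

frame 334782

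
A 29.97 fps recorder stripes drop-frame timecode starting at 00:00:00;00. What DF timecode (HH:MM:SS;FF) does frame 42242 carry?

Each 10-minute DF block holds 10 × 60 × 30 − 9 × 2 = 17982 frames. 42242 ÷ 17982 → 2 full blocks, remainder 6278.
Within the partial block the first minute is 1800 frames and each further minute 1798, so 3 further minute boundaries passed. Total skipped labels = 18 × 2 + 2 × 3 = 42.
Non-drop label index = 42242 + 42 = 42284; at 30 labels/s that is 00:23:29:14, i.e. DF 00:23:29;14.

00:23:29;14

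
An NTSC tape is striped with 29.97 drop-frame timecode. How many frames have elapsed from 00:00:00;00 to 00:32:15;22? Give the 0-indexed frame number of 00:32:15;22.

58014

Complete 10-minute blocks: 3, each 17982 frames → 53946.
Remaining 2 whole minutes in the current block: 1800 + 1 × 1798 = 3598 frames.
Within the current minute: 15 × 30 + 22 − 2 = 470 (labels ;00/;01 skipped at this minute). Total = 53946 + 3598 + 470 = 58014.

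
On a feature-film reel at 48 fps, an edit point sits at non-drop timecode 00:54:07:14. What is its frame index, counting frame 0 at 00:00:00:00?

155870

Total seconds to the label: (0 × 3600 + 54 × 60 + 7) = 3247.
Frame index = 3247 × 48 + 14 = 155870.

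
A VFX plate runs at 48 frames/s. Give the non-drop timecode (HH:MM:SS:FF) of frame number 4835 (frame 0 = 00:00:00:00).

00:01:40:35

4835 ÷ 48 = 100 full seconds, remainder 35 frames.
100 s = 0 h 1 min 40 s.
Timecode: 00:01:40:35.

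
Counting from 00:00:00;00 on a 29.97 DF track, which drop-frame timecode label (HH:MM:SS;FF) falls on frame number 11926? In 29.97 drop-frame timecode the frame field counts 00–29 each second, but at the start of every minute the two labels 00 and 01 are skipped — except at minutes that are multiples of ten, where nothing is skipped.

00:06:37;28

Ten DF minutes hold 17982 frames, so frame 11926 lies in block 0 (frames 0–17981) with 11926 frames into that block.
The block's first minute is 1800 frames and the rest 1798 each; 11926 frames reaches minute 6, so 0 × 18 + 6 × 2 = 12 labels have been skipped so far.
Adding those back, label number 11926 + 12 = 11938 at 30 labels/s is 397 s + 28 f = 0 h 6 min 37 s frame 28, i.e. 00:06:37;28.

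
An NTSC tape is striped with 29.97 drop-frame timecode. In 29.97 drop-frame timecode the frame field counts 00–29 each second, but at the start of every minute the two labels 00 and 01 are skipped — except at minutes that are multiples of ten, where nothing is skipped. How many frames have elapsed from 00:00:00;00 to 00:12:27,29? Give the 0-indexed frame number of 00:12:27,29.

22417

As if non-drop at 30 labels/s: (0 × 3600 + 12 × 60 + 27) × 30 + 29 = 22439.
Minute boundaries passed: 12; those not divisible by 10: 12 − 1 = 11; dropped labels = 2 × 11 = 22.
Actual frame index = 22439 − 22 = 22417.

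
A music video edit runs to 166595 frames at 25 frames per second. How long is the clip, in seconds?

Running time = 166595 / (25) = 6663.8 s.

6663.8 seconds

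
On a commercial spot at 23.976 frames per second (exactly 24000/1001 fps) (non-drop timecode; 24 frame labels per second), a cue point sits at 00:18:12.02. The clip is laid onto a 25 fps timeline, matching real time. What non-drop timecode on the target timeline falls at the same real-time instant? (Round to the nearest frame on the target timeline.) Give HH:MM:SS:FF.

00:18:13:04

Source frame index: (0×3600 + 18×60 + 12) × 24 + 2 = 26210.
Real time: 26210 / (24000/1001) = 2623621/2400 s.
Target frame: (2623621/2400) × (25) = 2623621/96 ≈ 27329.385 → 27329.
At 25 labels/s: frame 27329 → 00:18:13:04.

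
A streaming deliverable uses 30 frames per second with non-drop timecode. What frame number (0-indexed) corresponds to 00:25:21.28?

frame 45658

Total seconds to the label: (0 × 3600 + 25 × 60 + 21) = 1521.
Frame index = 1521 × 30 + 28 = 45658.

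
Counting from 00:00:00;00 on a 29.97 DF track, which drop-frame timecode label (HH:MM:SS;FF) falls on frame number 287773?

Ten DF minutes hold 17982 frames, so frame 287773 lies in block 16 (frames 287712–305693) with 61 frames into that block.
The block's first minute is 1800 frames and the rest 1798 each; 61 frames reaches minute 0, so 16 × 18 + 0 × 2 = 288 labels have been skipped so far.
Adding those back, label number 287773 + 288 = 288061 at 30 labels/s is 9602 s + 1 f = 2 h 40 min 2 s frame 1, i.e. 02:40:02;01.

02:40:02;01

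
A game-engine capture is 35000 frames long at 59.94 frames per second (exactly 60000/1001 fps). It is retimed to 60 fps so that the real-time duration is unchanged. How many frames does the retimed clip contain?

Target frames = source frames × (target rate / source rate) = 35000 × (60)/(60000/1001) = 35000 × 1001/1000 = 35035.

35035 frames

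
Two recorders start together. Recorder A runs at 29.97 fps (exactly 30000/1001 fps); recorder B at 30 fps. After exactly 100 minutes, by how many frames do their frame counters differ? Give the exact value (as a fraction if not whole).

100 min = 6000 s.
A emits 30000/1001 × 6000 = 180000000/1001 frames; B emits 30 × 6000 = 180000.
Difference = 180000/1001 frames (≈ 179.8202); B is ahead of A.

180000/1001 frames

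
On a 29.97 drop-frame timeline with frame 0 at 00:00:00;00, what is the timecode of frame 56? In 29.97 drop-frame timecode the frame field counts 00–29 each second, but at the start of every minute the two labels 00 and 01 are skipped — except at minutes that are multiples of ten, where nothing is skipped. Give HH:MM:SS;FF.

Ten DF minutes hold 17982 frames, so frame 56 lies in block 0 (frames 0–17981) with 56 frames into that block.
The block's first minute is 1800 frames and the rest 1798 each; 56 frames reaches minute 0, so 0 × 18 + 0 × 2 = 0 labels have been skipped so far.
Adding those back, label number 56 + 0 = 56 at 30 labels/s is 1 s + 26 f = 0 h 0 min 1 s frame 26, i.e. 00:00:01;26.

00:00:01;26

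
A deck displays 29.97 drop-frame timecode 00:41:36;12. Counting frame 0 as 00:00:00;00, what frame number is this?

As if non-drop at 30 labels/s: (0 × 3600 + 41 × 60 + 36) × 30 + 12 = 74892.
Minute boundaries passed: 41; those not divisible by 10: 41 − 4 = 37; dropped labels = 2 × 37 = 74.
Actual frame index = 74892 − 74 = 74818.

74818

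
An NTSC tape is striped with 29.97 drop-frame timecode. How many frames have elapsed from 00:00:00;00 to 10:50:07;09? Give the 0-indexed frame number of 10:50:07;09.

1169049

Complete 10-minute blocks: 65, each 17982 frames → 1168830.
Remaining 0 whole minutes in the current block: 0 frames.
Within the current minute: 7 × 30 + 9 = 219. Total = 1168830 + 0 + 219 = 1169049.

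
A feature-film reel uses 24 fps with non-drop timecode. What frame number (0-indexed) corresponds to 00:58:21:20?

Total seconds to the label: (0 × 3600 + 58 × 60 + 21) = 3501.
Frame index = 3501 × 24 + 20 = 84044.

84044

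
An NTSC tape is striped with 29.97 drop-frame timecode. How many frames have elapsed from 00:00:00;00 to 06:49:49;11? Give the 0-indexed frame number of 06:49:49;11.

Complete 10-minute blocks: 40, each 17982 frames → 719280.
Remaining 9 whole minutes in the current block: 1800 + 8 × 1798 = 16184 frames.
Within the current minute: 49 × 30 + 11 − 2 = 1479 (labels ;00/;01 skipped at this minute). Total = 719280 + 16184 + 1479 = 736943.

736943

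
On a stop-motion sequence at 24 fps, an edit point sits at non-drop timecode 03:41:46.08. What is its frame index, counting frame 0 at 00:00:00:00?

319352

Total seconds to the label: (3 × 3600 + 41 × 60 + 46) = 13306.
Frame index = 13306 × 24 + 8 = 319352.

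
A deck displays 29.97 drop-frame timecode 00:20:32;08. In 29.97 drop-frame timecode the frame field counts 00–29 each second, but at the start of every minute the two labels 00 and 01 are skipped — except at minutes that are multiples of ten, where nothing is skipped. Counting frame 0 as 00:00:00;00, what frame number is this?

As if non-drop at 30 labels/s: (0 × 3600 + 20 × 60 + 32) × 30 + 8 = 36968.
Minute boundaries passed: 20; those not divisible by 10: 20 − 2 = 18; dropped labels = 2 × 18 = 36.
Actual frame index = 36968 − 36 = 36932.

36932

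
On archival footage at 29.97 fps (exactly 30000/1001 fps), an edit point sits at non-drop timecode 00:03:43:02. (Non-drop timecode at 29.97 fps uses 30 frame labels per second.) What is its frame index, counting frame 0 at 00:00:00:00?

6692

Total seconds to the label: (0 × 3600 + 3 × 60 + 43) = 223.
Frame index = 223 × 30 + 2 = 6692.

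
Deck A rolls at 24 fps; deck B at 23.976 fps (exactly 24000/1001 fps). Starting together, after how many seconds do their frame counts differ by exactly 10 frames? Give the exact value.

5005/12 seconds

The gap grows by |24000/1001 − 24| = 24/1001 frames per second.
Time for a 10-frame gap: 10 ÷ (24/1001) = 5005/12 s.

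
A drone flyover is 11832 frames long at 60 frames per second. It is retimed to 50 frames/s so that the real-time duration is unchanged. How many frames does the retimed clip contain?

Target frames = source frames × (target rate / source rate) = 11832 × (50)/(60) = 11832 × 5/6 = 9860.

9860 frames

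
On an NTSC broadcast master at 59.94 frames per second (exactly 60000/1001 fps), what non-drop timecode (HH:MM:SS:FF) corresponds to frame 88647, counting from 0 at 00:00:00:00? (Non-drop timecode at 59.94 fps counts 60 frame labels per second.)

88647 ÷ 60 = 1477 full seconds, remainder 27 frames.
1477 s = 0 h 24 min 37 s.
Timecode: 00:24:37:27.

00:24:37:27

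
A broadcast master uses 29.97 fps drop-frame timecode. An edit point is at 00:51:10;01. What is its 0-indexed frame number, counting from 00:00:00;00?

Complete 10-minute blocks: 5, each 17982 frames → 89910.
Remaining 1 whole minute in the current block: 1800 + 0 × 1798 = 1800 frames.
Within the current minute: 10 × 30 + 1 − 2 = 299 (labels ;00/;01 skipped at this minute). Total = 89910 + 1800 + 299 = 92009.

92009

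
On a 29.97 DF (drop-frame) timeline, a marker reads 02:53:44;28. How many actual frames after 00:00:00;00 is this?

312436

Complete 10-minute blocks: 17, each 17982 frames → 305694.
Remaining 3 whole minutes in the current block: 1800 + 2 × 1798 = 5396 frames.
Within the current minute: 44 × 30 + 28 − 2 = 1346 (labels ;00/;01 skipped at this minute). Total = 305694 + 5396 + 1346 = 312436.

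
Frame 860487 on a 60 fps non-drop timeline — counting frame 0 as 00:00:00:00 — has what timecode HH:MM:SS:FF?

860487 ÷ 60 = 14341 full seconds, remainder 27 frames.
14341 s = 3 h 59 min 1 s.
Timecode: 03:59:01:27.

03:59:01:27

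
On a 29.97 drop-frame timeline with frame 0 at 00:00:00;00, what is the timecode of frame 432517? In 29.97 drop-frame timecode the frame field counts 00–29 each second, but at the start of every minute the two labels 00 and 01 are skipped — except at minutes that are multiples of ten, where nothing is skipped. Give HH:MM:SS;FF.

Each 10-minute DF block holds 10 × 60 × 30 − 9 × 2 = 17982 frames. 432517 ÷ 17982 → 24 full blocks, remainder 949.
Within the partial block the first minute is 1800 frames and each further minute 1798, so 0 further minute boundaries passed. Total skipped labels = 18 × 24 + 2 × 0 = 432.
Non-drop label index = 432517 + 432 = 432949; at 30 labels/s that is 04:00:31:19, i.e. DF 04:00:31;19.

04:00:31;19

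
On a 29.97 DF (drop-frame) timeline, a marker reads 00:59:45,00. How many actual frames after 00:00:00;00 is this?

107442

Complete 10-minute blocks: 5, each 17982 frames → 89910.
Remaining 9 whole minutes in the current block: 1800 + 8 × 1798 = 16184 frames.
Within the current minute: 45 × 30 + 0 − 2 = 1348 (labels ;00/;01 skipped at this minute). Total = 89910 + 16184 + 1348 = 107442.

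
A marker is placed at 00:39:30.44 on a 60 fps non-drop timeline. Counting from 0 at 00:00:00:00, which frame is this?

142244

Total seconds to the label: (0 × 3600 + 39 × 60 + 30) = 2370.
Frame index = 2370 × 60 + 44 = 142244.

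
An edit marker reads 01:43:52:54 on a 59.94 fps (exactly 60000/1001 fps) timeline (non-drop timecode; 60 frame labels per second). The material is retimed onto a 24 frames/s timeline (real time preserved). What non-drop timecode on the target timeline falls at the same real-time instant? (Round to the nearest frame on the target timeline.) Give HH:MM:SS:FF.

01:43:59:03

Source frame index: (1×3600 + 43×60 + 52) × 60 + 54 = 373974.
Real time: 373974 / (60000/1001) = 62391329/10000 s.
Target frame: (62391329/10000) × (24) = 187173987/1250 ≈ 149739.190 → 149739.
At 24 labels/s: frame 149739 → 01:43:59:03.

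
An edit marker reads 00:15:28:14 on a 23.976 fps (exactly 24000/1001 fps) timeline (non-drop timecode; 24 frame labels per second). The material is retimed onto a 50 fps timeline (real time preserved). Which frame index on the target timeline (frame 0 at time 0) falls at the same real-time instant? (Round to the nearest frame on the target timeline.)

frame 46476

Source frame index: (0×3600 + 15×60 + 28) × 24 + 14 = 22286.
Real time: 22286 / (24000/1001) = 11154143/12000 s.
Target frame: (11154143/12000) × (50) = 11154143/240 ≈ 46475.596 → 46476.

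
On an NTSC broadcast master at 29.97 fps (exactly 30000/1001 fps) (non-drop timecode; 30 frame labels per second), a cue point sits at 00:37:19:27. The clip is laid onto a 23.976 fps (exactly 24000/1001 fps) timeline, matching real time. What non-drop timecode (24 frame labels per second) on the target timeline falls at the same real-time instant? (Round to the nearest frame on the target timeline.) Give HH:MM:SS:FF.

00:37:19:22

Source frame index: (0×3600 + 37×60 + 19) × 30 + 27 = 67197.
Real time: 67197 / (30000/1001) = 22421399/10000 s.
Target frame: (22421399/10000) × (24000/1001) = 268788/5 ≈ 53757.600 → 53758.
At 24 labels/s: frame 53758 → 00:37:19:22.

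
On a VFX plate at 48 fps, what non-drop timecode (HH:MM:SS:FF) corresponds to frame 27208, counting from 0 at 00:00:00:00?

00:09:26:40

27208 ÷ 48 = 566 full seconds, remainder 40 frames.
566 s = 0 h 9 min 26 s.
Timecode: 00:09:26:40.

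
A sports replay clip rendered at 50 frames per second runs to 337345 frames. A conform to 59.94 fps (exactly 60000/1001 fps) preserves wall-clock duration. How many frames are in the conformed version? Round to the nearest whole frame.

404410 frames

Frames at target rate = 337345 × (60000/1001) / (50) = 404814000/1001 ≈ 404409.590.
Nearest whole frame: 404410.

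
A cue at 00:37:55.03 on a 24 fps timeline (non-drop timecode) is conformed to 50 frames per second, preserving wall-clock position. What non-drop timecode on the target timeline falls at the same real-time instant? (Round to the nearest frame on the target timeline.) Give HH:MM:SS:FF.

00:37:55:06

Source frame index: (0×3600 + 37×60 + 55) × 24 + 3 = 54603.
Real time: 54603 / (24) = 18201/8 s.
Target frame: (18201/8) × (50) = 455025/4 ≈ 113756.250 → 113756.
At 50 labels/s: frame 113756 → 00:37:55:06.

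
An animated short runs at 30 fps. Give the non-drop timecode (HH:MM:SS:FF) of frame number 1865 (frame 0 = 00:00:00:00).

1865 ÷ 30 = 62 full seconds, remainder 5 frames.
62 s = 0 h 1 min 2 s.
Timecode: 00:01:02:05.

00:01:02:05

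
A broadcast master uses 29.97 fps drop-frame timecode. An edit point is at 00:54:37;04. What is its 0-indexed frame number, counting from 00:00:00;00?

98216

Complete 10-minute blocks: 5, each 17982 frames → 89910.
Remaining 4 whole minutes in the current block: 1800 + 3 × 1798 = 7194 frames.
Within the current minute: 37 × 30 + 4 − 2 = 1112 (labels ;00/;01 skipped at this minute). Total = 89910 + 7194 + 1112 = 98216.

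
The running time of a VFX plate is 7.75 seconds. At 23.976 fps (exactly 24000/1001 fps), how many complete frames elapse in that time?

185 frames

Frames = 7.75 × 24000/1001 = 186000/1001 ≈ 185.8142.
Complete frames: 185.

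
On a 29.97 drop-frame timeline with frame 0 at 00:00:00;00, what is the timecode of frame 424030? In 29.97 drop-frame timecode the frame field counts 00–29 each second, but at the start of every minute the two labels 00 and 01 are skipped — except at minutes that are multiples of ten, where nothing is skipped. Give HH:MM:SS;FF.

Each 10-minute DF block holds 10 × 60 × 30 − 9 × 2 = 17982 frames. 424030 ÷ 17982 → 23 full blocks, remainder 10444.
Within the partial block the first minute is 1800 frames and each further minute 1798, so 5 further minute boundaries passed. Total skipped labels = 18 × 23 + 2 × 5 = 424.
Non-drop label index = 424030 + 424 = 424454; at 30 labels/s that is 03:55:48:14, i.e. DF 03:55:48;14.

03:55:48;14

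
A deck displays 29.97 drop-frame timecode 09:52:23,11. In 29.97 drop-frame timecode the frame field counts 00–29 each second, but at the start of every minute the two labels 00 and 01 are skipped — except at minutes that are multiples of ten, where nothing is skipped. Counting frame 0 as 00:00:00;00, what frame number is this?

As if non-drop at 30 labels/s: (9 × 3600 + 52 × 60 + 23) × 30 + 11 = 1066301.
Minute boundaries passed: 592; those not divisible by 10: 592 − 59 = 533; dropped labels = 2 × 533 = 1066.
Actual frame index = 1066301 − 1066 = 1065235.

1065235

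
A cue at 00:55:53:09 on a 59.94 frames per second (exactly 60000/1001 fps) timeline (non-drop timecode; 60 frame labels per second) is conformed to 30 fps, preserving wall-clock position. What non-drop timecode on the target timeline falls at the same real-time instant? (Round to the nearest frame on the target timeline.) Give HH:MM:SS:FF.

00:55:56:15

Source frame index: (0×3600 + 55×60 + 53) × 60 + 9 = 201189.
Real time: 201189 / (60000/1001) = 67130063/20000 s.
Target frame: (67130063/20000) × (30) = 201390189/2000 ≈ 100695.095 → 100695.
At 30 labels/s: frame 100695 → 00:55:56:15.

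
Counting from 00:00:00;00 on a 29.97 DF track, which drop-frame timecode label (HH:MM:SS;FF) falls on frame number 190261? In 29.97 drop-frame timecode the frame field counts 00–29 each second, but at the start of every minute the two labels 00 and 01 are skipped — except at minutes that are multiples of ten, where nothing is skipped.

01:45:48;11

Ten DF minutes hold 17982 frames, so frame 190261 lies in block 10 (frames 179820–197801) with 10441 frames into that block.
The block's first minute is 1800 frames and the rest 1798 each; 10441 frames reaches minute 5, so 10 × 18 + 5 × 2 = 190 labels have been skipped so far.
Adding those back, label number 190261 + 190 = 190451 at 30 labels/s is 6348 s + 11 f = 1 h 45 min 48 s frame 11, i.e. 01:45:48;11.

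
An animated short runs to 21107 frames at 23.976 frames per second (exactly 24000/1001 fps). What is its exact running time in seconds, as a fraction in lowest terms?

21128107/24000 seconds

Running time = 21107 ÷ (24000/1001) = 21107 × 1001/24000 = 21128107/24000 s.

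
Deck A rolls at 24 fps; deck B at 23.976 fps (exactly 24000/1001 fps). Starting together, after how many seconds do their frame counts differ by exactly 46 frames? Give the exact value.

23023/12 seconds

The gap grows by |24000/1001 − 24| = 24/1001 frames per second.
Time for a 46-frame gap: 46 ÷ (24/1001) = 23023/12 s.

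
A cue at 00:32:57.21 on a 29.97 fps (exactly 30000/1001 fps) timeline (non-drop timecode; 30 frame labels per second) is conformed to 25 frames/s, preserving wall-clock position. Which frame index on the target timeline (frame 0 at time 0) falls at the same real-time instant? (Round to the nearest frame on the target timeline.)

frame 49492

Source frame index: (0×3600 + 32×60 + 57) × 30 + 21 = 59331.
Real time: 59331 / (30000/1001) = 19796777/10000 s.
Target frame: (19796777/10000) × (25) = 19796777/400 ≈ 49491.942 → 49492.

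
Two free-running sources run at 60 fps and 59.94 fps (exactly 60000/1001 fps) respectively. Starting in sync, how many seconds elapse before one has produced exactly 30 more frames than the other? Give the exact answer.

The gap grows by |60000/1001 − 60| = 60/1001 frames per second.
Time for a 30-frame gap: 30 ÷ (60/1001) = 500.5 s.

500.5 seconds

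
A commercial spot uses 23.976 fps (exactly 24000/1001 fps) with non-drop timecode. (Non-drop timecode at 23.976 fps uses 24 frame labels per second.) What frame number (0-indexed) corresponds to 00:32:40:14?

Total seconds to the label: (0 × 3600 + 32 × 60 + 40) = 1960.
Frame index = 1960 × 24 + 14 = 47054.

47054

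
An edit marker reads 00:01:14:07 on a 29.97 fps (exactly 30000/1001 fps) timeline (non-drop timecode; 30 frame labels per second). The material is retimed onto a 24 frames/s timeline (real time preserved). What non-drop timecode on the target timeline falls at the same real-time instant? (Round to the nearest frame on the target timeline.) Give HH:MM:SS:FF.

Source frame index: (0×3600 + 1×60 + 14) × 30 + 7 = 2227.
Real time: 2227 / (30000/1001) = 2229227/30000 s.
Target frame: (2229227/30000) × (24) = 2229227/1250 ≈ 1783.382 → 1783.
At 24 labels/s: frame 1783 → 00:01:14:07.

00:01:14:07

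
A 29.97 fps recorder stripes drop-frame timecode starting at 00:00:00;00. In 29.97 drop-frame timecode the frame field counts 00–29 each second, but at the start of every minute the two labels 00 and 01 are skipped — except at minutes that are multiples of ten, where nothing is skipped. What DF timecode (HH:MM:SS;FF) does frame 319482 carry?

Each 10-minute DF block holds 10 × 60 × 30 − 9 × 2 = 17982 frames. 319482 ÷ 17982 → 17 full blocks, remainder 13788.
Within the partial block the first minute is 1800 frames and each further minute 1798, so 7 further minute boundaries passed. Total skipped labels = 18 × 17 + 2 × 7 = 320.
Non-drop label index = 319482 + 320 = 319802; at 30 labels/s that is 02:57:40:02, i.e. DF 02:57:40;02.

02:57:40;02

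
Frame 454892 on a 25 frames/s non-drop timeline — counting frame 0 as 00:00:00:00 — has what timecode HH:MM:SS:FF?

05:03:15:17

454892 ÷ 25 = 18195 full seconds, remainder 17 frames.
18195 s = 5 h 3 min 15 s.
Timecode: 05:03:15:17.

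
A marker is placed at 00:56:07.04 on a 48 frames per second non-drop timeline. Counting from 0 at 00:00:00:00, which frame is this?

Total seconds to the label: (0 × 3600 + 56 × 60 + 7) = 3367.
Frame index = 3367 × 48 + 4 = 161620.

161620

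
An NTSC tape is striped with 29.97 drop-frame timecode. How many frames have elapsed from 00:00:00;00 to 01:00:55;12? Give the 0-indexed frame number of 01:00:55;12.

As if non-drop at 30 labels/s: (1 × 3600 + 0 × 60 + 55) × 30 + 12 = 109662.
Minute boundaries passed: 60; those not divisible by 10: 60 − 6 = 54; dropped labels = 2 × 54 = 108.
Actual frame index = 109662 − 108 = 109554.

109554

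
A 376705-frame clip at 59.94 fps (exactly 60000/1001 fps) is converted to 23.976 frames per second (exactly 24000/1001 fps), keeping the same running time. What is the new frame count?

Target frames = source frames × (target rate / source rate) = 376705 × (24000/1001)/(60000/1001) = 376705 × 2/5 = 150682.

150682 frames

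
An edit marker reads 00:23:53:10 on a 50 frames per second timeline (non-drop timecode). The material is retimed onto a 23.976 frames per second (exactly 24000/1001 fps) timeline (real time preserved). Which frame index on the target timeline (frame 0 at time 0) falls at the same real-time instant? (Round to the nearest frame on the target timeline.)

Source frame index: (0×3600 + 23×60 + 53) × 50 + 10 = 71660.
Real time: 71660 / (50) = 7166/5 s.
Target frame: (7166/5) × (24000/1001) = 34396800/1001 ≈ 34362.438 → 34362.

frame 34362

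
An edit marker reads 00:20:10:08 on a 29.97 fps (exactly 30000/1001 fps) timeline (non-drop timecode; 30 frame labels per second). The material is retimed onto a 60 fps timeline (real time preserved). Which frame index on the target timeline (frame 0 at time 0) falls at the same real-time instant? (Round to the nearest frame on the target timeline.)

Source frame index: (0×3600 + 20×60 + 10) × 30 + 8 = 36308.
Real time: 36308 / (30000/1001) = 9086077/7500 s.
Target frame: (9086077/7500) × (60) = 9086077/125 ≈ 72688.616 → 72689.

frame 72689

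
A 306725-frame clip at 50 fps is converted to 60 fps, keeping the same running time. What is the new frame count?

368070 frames

Target frames = source frames × (target rate / source rate) = 306725 × (60)/(50) = 306725 × 6/5 = 368070.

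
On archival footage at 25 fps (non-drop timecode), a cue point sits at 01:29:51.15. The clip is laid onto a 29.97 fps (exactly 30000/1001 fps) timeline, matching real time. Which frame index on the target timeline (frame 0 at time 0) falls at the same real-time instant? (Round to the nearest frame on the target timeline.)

Source frame index: (1×3600 + 29×60 + 51) × 25 + 15 = 134790.
Real time: 134790 / (25) = 26958/5 s.
Target frame: (26958/5) × (30000/1001) = 161748000/1001 ≈ 161586.414 → 161586.

frame 161586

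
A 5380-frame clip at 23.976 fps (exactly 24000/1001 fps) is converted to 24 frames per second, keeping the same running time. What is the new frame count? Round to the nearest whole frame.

Frames at target rate = 5380 × (24) / (24000/1001) = 269269/50 ≈ 5385.380.
Nearest whole frame: 5385.

5385 frames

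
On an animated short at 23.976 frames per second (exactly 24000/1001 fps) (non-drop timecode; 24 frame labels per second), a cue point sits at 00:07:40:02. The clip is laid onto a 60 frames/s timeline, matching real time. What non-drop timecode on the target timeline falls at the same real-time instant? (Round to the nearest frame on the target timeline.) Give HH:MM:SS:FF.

Source frame index: (0×3600 + 7×60 + 40) × 24 + 2 = 11042.
Real time: 11042 / (24000/1001) = 5526521/12000 s.
Target frame: (5526521/12000) × (60) = 5526521/200 ≈ 27632.605 → 27633.
At 60 labels/s: frame 27633 → 00:07:40:33.

00:07:40:33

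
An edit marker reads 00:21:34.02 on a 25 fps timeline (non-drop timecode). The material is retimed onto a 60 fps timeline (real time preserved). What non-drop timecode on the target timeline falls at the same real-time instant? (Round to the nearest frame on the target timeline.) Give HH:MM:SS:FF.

00:21:34:05

Source frame index: (0×3600 + 21×60 + 34) × 25 + 2 = 32352.
Real time: 32352 / (25) = 32352/25 s.
Target frame: (32352/25) × (60) = 388224/5 ≈ 77644.800 → 77645.
At 60 labels/s: frame 77645 → 00:21:34:05.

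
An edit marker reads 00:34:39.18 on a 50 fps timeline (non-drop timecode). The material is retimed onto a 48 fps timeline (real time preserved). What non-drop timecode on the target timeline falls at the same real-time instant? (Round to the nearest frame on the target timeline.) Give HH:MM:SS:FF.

00:34:39:17

Source frame index: (0×3600 + 34×60 + 39) × 50 + 18 = 103968.
Real time: 103968 / (50) = 51984/25 s.
Target frame: (51984/25) × (48) = 2495232/25 ≈ 99809.280 → 99809.
At 48 labels/s: frame 99809 → 00:34:39:17.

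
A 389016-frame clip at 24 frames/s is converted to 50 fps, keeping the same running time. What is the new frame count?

810450 frames

Target frames = source frames × (target rate / source rate) = 389016 × (50)/(24) = 389016 × 25/12 = 810450.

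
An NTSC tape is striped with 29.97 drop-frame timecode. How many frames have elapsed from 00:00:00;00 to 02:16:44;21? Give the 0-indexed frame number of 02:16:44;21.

As if non-drop at 30 labels/s: (2 × 3600 + 16 × 60 + 44) × 30 + 21 = 246141.
Minute boundaries passed: 136; those not divisible by 10: 136 − 13 = 123; dropped labels = 2 × 123 = 246.
Actual frame index = 246141 − 246 = 245895.

245895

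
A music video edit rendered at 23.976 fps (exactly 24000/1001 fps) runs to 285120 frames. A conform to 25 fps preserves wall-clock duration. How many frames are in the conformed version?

297297 frames

Target frames = source frames × (target rate / source rate) = 285120 × (25)/(24000/1001) = 285120 × 1001/960 = 297297.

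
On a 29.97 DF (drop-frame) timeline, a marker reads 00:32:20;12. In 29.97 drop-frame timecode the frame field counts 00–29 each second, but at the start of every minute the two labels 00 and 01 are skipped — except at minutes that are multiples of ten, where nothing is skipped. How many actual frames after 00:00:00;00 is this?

Complete 10-minute blocks: 3, each 17982 frames → 53946.
Remaining 2 whole minutes in the current block: 1800 + 1 × 1798 = 3598 frames.
Within the current minute: 20 × 30 + 12 − 2 = 610 (labels ;00/;01 skipped at this minute). Total = 53946 + 3598 + 610 = 58154.

58154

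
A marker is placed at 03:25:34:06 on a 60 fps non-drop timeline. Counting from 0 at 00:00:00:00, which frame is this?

740046

Total seconds to the label: (3 × 3600 + 25 × 60 + 34) = 12334.
Frame index = 12334 × 60 + 6 = 740046.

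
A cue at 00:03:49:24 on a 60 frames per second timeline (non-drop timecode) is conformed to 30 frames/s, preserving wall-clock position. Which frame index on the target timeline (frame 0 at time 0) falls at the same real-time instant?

frame 6882

Source frame index: (0×3600 + 3×60 + 49) × 60 + 24 = 13764.
Real time: 13764 / (60) = 1147/5 s.
Target frame: (1147/5) × (30) = 6882.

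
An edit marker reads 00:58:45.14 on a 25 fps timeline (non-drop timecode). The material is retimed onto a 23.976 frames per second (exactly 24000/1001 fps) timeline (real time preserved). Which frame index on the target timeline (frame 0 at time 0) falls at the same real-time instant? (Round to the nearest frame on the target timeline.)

frame 84529

Source frame index: (0×3600 + 58×60 + 45) × 25 + 14 = 88139.
Real time: 88139 / (25) = 88139/25 s.
Target frame: (88139/25) × (24000/1001) = 84613440/1001 ≈ 84528.911 → 84529.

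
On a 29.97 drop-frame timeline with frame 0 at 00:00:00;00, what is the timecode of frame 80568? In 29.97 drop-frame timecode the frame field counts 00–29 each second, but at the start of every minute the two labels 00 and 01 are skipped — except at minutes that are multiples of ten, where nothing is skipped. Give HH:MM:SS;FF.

00:44:48;08

Ten DF minutes hold 17982 frames, so frame 80568 lies in block 4 (frames 71928–89909) with 8640 frames into that block.
The block's first minute is 1800 frames and the rest 1798 each; 8640 frames reaches minute 4, so 4 × 18 + 4 × 2 = 80 labels have been skipped so far.
Adding those back, label number 80568 + 80 = 80648 at 30 labels/s is 2688 s + 8 f = 0 h 44 min 48 s frame 8, i.e. 00:44:48;08.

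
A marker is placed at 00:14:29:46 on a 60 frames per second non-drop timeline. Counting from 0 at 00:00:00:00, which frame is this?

52186

Total seconds to the label: (0 × 3600 + 14 × 60 + 29) = 869.
Frame index = 869 × 60 + 46 = 52186.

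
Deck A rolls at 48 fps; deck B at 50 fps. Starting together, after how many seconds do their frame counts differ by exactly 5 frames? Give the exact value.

The gap grows by |50 − 48| = 2 frames per second.
Time for a 5-frame gap: 5 ÷ (2) = 2.5 s.

2.5 seconds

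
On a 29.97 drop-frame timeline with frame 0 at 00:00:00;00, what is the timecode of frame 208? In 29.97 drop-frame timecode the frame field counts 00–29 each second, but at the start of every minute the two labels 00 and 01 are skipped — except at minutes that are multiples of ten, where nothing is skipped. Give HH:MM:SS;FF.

00:00:06;28

Ten DF minutes hold 17982 frames, so frame 208 lies in block 0 (frames 0–17981) with 208 frames into that block.
The block's first minute is 1800 frames and the rest 1798 each; 208 frames reaches minute 0, so 0 × 18 + 0 × 2 = 0 labels have been skipped so far.
Adding those back, label number 208 + 0 = 208 at 30 labels/s is 6 s + 28 f = 0 h 0 min 6 s frame 28, i.e. 00:00:06;28.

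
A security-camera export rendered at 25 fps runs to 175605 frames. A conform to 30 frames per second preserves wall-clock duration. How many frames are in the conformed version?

210726 frames

Target frames = source frames × (target rate / source rate) = 175605 × (30)/(25) = 175605 × 6/5 = 210726.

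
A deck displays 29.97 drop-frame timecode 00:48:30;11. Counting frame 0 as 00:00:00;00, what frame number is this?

Complete 10-minute blocks: 4, each 17982 frames → 71928.
Remaining 8 whole minutes in the current block: 1800 + 7 × 1798 = 14386 frames.
Within the current minute: 30 × 30 + 11 − 2 = 909 (labels ;00/;01 skipped at this minute). Total = 71928 + 14386 + 909 = 87223.

87223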